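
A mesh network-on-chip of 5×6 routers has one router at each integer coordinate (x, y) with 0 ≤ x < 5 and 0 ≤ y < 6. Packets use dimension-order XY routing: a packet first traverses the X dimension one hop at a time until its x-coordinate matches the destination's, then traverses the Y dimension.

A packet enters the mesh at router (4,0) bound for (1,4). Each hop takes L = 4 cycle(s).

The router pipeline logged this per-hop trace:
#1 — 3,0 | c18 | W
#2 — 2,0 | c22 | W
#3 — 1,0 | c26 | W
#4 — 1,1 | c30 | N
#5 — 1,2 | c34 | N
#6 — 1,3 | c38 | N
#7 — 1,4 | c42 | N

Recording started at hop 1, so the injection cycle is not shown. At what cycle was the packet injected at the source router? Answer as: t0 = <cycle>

cyc[1] = 18 and cyc[k] = t0 + k·L for every k.
Subtract one hop: t0 = 18 − 4 = 14.

t0 = 14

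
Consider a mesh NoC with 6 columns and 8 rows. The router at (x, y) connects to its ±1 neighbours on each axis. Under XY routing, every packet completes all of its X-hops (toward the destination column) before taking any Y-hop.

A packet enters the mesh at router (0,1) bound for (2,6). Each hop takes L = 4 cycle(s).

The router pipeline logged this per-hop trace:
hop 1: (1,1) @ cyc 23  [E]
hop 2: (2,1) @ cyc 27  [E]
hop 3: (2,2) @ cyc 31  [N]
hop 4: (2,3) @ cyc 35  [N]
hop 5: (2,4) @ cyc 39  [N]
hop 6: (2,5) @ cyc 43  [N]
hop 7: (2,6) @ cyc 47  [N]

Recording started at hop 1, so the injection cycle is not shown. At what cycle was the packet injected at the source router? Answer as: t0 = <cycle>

cyc[1] = 23 and cyc[k] = t0 + k·L for every k.
So t0 = 23 − 1·4 = 19.

t0 = 19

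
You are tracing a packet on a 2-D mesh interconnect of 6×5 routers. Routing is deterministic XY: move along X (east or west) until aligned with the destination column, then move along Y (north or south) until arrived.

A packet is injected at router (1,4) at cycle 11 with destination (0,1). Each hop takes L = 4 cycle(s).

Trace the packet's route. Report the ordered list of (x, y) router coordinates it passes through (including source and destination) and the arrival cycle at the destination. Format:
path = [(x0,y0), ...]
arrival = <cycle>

path = [(1,4), (0,4), (0,3), (0,2), (0,1)]
arrival = 27

hop 0: (1,4) @ cyc 11
hop 1: (0,4) @ cyc 15  [W]
hop 2: (0,3) @ cyc 19  [S]
hop 3: (0,2) @ cyc 23  [S]
hop 4: (0,1) @ cyc 27  [S]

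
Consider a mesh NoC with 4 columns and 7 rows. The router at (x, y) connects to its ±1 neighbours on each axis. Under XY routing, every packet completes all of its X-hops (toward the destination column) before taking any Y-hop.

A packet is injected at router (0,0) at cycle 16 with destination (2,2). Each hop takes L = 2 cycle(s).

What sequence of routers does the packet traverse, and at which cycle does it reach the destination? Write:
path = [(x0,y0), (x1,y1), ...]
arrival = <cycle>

t=16: at (0,0)
t=18: at (1,0) after E
t=20: at (2,0) after E
t=22: at (2,1) after N
t=24: at (2,2) after N

path = [(0,0), (1,0), (2,0), (2,1), (2,2)]
arrival = 24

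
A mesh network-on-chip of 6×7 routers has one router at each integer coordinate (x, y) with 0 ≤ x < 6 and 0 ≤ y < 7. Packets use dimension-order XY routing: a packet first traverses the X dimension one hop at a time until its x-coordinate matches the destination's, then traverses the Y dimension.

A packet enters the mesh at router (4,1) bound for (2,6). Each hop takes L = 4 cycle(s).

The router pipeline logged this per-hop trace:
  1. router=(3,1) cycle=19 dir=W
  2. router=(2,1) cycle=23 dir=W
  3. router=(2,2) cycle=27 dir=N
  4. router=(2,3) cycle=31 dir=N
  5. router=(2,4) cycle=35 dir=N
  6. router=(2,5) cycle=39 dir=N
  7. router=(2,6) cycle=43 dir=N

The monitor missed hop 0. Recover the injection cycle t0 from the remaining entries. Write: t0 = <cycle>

The first recorded entry is hop 1 at cycle 19.
Therefore t0 = 19 − L = 15.

t0 = 15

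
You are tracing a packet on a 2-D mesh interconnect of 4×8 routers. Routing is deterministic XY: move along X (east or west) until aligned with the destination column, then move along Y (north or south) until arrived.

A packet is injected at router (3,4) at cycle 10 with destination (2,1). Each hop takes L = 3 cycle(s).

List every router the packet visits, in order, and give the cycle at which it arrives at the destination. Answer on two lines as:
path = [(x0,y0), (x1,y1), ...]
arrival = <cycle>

#0 — 3,4 | c10
#1 — 2,4 | c13 | W
#2 — 2,3 | c16 | S
#3 — 2,2 | c19 | S
#4 — 2,1 | c22 | S

path = [(3,4), (2,4), (2,3), (2,2), (2,1)]
arrival = 22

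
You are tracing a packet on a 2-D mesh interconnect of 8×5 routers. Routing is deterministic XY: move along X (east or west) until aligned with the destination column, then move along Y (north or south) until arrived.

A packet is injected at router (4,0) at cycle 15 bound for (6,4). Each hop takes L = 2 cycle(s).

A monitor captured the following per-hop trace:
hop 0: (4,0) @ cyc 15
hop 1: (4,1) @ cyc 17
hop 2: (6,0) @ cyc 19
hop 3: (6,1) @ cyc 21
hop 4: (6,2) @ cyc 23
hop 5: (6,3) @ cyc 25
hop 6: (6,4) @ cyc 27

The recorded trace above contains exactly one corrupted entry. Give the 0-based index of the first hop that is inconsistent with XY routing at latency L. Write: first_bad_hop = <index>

first_bad_hop = 1

  1: Δx=+0 Δy=+1 Δt=2 [BAD: Y-move but x=4≠6]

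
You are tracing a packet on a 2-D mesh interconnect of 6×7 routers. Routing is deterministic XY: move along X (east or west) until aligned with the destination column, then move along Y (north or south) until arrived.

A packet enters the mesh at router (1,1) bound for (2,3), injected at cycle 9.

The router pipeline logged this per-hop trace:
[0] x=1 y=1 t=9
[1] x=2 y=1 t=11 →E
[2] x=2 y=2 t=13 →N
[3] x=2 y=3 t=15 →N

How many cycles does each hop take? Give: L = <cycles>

Δcyc across hop 0→1: 11 − 9 = 2.
That increment is L by definition: L = 2.

L = 2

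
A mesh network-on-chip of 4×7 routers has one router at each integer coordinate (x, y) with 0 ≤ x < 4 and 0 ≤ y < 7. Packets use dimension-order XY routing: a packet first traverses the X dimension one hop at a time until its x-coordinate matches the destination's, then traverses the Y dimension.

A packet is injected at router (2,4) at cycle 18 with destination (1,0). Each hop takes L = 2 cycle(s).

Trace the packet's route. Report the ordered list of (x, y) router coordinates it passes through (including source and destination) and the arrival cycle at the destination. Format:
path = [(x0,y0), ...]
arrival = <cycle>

path = [(2,4), (1,4), (1,3), (1,2), (1,1), (1,0)]
arrival = 28

  0. router=(2,4) cycle=18 (inject)
  1. router=(1,4) cycle=20 dir=W
  2. router=(1,3) cycle=22 dir=S
  3. router=(1,2) cycle=24 dir=S
  4. router=(1,1) cycle=26 dir=S
  5. router=(1,0) cycle=28 dir=S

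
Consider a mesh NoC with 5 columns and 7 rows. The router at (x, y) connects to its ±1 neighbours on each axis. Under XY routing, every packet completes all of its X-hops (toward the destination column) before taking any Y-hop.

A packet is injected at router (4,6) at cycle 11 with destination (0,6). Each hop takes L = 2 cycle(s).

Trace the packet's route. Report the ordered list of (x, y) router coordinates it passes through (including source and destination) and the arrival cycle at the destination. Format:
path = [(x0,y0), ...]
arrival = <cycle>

path = [(4,6), (3,6), (2,6), (1,6), (0,6)]
arrival = 19

[0] x=4 y=6 t=11
[1] x=3 y=6 t=13 →W
[2] x=2 y=6 t=15 →W
[3] x=1 y=6 t=17 →W
[4] x=0 y=6 t=19 →W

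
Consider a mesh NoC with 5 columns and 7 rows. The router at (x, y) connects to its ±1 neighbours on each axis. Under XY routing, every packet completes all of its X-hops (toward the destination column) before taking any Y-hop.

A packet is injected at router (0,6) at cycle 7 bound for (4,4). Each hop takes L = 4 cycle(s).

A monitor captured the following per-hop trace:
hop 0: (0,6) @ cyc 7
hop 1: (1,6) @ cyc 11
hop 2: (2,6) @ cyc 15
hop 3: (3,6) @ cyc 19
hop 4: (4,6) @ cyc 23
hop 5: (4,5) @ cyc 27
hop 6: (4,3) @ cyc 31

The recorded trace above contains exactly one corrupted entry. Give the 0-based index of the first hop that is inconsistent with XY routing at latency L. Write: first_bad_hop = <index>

first_bad_hop = 6

hop 1: step (+1,+0), +4 cyc — ok
hop 2: step (+1,+0), +4 cyc — ok
hop 3: step (+1,+0), +4 cyc — ok
hop 4: step (+1,+0), +4 cyc — ok
hop 5: step (+0,-1), +4 cyc — ok
hop 6: step (+0,-2), +4 cyc — BAD: non-unit step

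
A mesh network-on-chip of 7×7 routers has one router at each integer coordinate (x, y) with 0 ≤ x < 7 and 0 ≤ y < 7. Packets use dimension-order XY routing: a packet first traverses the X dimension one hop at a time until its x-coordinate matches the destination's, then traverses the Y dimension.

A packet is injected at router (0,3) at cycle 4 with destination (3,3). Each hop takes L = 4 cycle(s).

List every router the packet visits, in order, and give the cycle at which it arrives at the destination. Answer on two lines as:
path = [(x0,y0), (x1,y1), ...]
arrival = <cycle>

path = [(0,3), (1,3), (2,3), (3,3)]
arrival = 16

[0] x=0 y=3 t=4
[1] x=1 y=3 t=8 →E
[2] x=2 y=3 t=12 →E
[3] x=3 y=3 t=16 →E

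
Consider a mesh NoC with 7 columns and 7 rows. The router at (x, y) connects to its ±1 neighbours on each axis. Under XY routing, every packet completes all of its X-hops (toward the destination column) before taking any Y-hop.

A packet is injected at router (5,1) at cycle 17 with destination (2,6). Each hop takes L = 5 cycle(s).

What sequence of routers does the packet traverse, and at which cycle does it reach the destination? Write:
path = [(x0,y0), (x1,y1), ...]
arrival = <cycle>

path = [(5,1), (4,1), (3,1), (2,1), (2,2), (2,3), (2,4), (2,5), (2,6)]
arrival = 57

  0. router=(5,1) cycle=17 (inject)
  1. router=(4,1) cycle=22 dir=W
  2. router=(3,1) cycle=27 dir=W
  3. router=(2,1) cycle=32 dir=W
  4. router=(2,2) cycle=37 dir=N
  5. router=(2,3) cycle=42 dir=N
  6. router=(2,4) cycle=47 dir=N
  7. router=(2,5) cycle=52 dir=N
  8. router=(2,6) cycle=57 dir=N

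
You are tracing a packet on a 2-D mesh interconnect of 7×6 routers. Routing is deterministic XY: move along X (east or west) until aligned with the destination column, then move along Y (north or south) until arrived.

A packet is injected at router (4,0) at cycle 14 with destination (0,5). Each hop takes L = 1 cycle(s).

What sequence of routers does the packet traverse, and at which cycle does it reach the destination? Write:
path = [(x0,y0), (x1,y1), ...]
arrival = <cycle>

hop 0: (4,0) @ cyc 14
hop 1: (3,0) @ cyc 15  [W]
hop 2: (2,0) @ cyc 16  [W]
hop 3: (1,0) @ cyc 17  [W]
hop 4: (0,0) @ cyc 18  [W]
hop 5: (0,1) @ cyc 19  [N]
hop 6: (0,2) @ cyc 20  [N]
hop 7: (0,3) @ cyc 21  [N]
hop 8: (0,4) @ cyc 22  [N]
hop 9: (0,5) @ cyc 23  [N]

path = [(4,0), (3,0), (2,0), (1,0), (0,0), (0,1), (0,2), (0,3), (0,4), (0,5)]
arrival = 23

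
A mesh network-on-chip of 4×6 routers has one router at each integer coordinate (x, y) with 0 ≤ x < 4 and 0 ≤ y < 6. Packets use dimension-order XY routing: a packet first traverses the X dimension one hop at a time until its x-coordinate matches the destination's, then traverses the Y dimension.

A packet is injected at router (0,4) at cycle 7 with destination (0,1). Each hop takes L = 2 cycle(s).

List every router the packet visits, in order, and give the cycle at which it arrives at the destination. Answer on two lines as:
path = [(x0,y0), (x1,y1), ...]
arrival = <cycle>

  0. router=(0,4) cycle=7 (inject)
  1. router=(0,3) cycle=9 dir=S
  2. router=(0,2) cycle=11 dir=S
  3. router=(0,1) cycle=13 dir=S

path = [(0,4), (0,3), (0,2), (0,1)]
arrival = 13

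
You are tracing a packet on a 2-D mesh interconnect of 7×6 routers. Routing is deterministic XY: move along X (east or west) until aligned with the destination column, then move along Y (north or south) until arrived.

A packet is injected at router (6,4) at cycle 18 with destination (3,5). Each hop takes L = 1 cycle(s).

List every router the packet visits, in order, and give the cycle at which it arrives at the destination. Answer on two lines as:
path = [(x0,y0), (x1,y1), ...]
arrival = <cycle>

path = [(6,4), (5,4), (4,4), (3,4), (3,5)]
arrival = 22

[0] x=6 y=4 t=18
[1] x=5 y=4 t=19 →W
[2] x=4 y=4 t=20 →W
[3] x=3 y=4 t=21 →W
[4] x=3 y=5 t=22 →N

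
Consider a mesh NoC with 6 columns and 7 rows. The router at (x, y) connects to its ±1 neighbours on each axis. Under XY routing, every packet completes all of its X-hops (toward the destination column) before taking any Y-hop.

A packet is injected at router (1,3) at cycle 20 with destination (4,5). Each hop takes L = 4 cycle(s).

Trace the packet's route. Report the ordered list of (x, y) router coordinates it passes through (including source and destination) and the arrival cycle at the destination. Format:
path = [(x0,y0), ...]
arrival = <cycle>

[0] x=1 y=3 t=20
[1] x=2 y=3 t=24 →E
[2] x=3 y=3 t=28 →E
[3] x=4 y=3 t=32 →E
[4] x=4 y=4 t=36 →N
[5] x=4 y=5 t=40 →N

path = [(1,3), (2,3), (3,3), (4,3), (4,4), (4,5)]
arrival = 40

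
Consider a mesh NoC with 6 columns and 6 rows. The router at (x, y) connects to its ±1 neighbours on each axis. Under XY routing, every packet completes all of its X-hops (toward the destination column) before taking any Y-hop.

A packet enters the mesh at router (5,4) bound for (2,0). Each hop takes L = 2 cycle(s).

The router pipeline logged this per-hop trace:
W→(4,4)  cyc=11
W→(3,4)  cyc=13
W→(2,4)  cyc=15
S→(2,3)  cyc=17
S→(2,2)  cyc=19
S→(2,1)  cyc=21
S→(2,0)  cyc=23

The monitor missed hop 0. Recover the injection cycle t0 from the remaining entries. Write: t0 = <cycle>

At hop 1 the cycle is 11; in general cyc_k = t0 + kL.
Subtract one hop: t0 = 11 − 2 = 9.

t0 = 9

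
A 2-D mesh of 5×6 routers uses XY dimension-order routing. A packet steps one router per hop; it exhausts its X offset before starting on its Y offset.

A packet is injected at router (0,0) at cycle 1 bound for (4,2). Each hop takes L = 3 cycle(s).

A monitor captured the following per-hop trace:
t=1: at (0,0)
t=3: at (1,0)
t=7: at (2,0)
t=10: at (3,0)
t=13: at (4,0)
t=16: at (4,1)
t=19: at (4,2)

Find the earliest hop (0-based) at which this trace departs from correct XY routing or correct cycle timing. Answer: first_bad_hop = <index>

first_bad_hop = 1

  1: Δx=+1 Δy=+0 Δt=2 [BAD: Δcyc=2≠L]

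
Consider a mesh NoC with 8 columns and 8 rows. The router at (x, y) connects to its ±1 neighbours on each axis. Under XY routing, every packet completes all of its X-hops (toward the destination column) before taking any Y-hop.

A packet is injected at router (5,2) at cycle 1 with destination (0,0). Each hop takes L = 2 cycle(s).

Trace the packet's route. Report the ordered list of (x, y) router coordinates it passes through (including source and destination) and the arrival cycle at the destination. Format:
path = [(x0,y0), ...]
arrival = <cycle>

path = [(5,2), (4,2), (3,2), (2,2), (1,2), (0,2), (0,1), (0,0)]
arrival = 15

hop 0: (5,2) @ cyc 1
hop 1: (4,2) @ cyc 3  [W]
hop 2: (3,2) @ cyc 5  [W]
hop 3: (2,2) @ cyc 7  [W]
hop 4: (1,2) @ cyc 9  [W]
hop 5: (0,2) @ cyc 11  [W]
hop 6: (0,1) @ cyc 13  [S]
hop 7: (0,0) @ cyc 15  [S]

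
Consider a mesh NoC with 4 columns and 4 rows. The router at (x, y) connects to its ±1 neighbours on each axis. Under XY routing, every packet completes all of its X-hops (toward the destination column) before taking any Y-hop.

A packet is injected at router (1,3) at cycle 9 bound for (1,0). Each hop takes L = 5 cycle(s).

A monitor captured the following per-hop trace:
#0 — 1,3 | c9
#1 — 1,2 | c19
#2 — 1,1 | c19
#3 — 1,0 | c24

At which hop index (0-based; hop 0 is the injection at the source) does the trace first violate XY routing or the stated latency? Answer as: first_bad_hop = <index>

first_bad_hop = 1

check 1→ d=(0,-1) cyc+10: BAD: Δcyc=10≠L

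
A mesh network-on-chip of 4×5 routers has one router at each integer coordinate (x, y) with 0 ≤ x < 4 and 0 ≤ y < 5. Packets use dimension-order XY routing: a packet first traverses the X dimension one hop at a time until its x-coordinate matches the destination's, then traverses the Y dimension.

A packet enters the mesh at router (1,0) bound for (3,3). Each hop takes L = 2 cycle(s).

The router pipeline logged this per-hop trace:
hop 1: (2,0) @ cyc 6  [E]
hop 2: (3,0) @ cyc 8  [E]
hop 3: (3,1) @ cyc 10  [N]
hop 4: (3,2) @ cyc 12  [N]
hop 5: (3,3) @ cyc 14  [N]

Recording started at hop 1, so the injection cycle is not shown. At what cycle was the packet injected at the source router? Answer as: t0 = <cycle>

Hop 1 reached at cycle 6; hop k is at t0 + k·L.
So t0 = 6 − 1·2 = 4.

t0 = 4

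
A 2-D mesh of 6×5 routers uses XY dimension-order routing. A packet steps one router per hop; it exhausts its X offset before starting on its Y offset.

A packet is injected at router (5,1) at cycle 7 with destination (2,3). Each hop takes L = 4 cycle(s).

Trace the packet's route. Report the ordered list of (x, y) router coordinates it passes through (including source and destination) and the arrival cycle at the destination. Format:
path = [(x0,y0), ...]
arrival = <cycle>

#0 — 5,1 | c7
#1 — 4,1 | c11 | W
#2 — 3,1 | c15 | W
#3 — 2,1 | c19 | W
#4 — 2,2 | c23 | N
#5 — 2,3 | c27 | N

path = [(5,1), (4,1), (3,1), (2,1), (2,2), (2,3)]
arrival = 27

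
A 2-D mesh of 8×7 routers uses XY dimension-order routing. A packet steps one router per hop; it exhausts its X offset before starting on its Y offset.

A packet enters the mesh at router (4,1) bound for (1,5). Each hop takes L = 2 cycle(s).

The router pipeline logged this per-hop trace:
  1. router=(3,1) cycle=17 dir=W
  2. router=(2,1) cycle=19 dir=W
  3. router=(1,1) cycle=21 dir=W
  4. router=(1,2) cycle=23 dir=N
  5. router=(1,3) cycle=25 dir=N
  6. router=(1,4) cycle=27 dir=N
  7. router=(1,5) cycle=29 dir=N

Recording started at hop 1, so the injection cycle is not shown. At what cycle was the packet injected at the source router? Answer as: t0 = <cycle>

The first recorded entry is hop 1 at cycle 17.
t0 = cyc[1] − L = 17 − 2 = 15.

t0 = 15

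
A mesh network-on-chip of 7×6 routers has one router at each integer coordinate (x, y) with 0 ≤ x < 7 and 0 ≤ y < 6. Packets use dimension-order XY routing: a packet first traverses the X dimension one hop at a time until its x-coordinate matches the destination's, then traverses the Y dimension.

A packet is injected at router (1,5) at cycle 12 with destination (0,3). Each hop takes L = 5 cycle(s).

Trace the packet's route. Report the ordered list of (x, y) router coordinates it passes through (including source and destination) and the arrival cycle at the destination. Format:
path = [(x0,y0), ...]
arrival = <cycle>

  0. router=(1,5) cycle=12 (inject)
  1. router=(0,5) cycle=17 dir=W
  2. router=(0,4) cycle=22 dir=S
  3. router=(0,3) cycle=27 dir=S

path = [(1,5), (0,5), (0,4), (0,3)]
arrival = 27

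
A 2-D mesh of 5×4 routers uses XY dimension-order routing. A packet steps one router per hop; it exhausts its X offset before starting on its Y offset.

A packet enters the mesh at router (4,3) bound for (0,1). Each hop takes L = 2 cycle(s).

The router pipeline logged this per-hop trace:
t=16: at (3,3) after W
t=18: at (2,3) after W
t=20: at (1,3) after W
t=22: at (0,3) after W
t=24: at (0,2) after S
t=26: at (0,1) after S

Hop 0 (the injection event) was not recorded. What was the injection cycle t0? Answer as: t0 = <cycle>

t0 = 14

The first recorded entry is hop 1 at cycle 16.
So t0 = 16 − 1·2 = 14.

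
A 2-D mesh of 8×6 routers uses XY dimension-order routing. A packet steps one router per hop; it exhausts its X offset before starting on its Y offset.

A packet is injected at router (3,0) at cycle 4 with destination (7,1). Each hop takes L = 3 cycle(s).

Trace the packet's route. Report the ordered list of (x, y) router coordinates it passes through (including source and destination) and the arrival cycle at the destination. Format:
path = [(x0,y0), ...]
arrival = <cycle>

src (3,0)  cyc=4
E→(4,0)  cyc=7
E→(5,0)  cyc=10
E→(6,0)  cyc=13
E→(7,0)  cyc=16
N→(7,1)  cyc=19

path = [(3,0), (4,0), (5,0), (6,0), (7,0), (7,1)]
arrival = 19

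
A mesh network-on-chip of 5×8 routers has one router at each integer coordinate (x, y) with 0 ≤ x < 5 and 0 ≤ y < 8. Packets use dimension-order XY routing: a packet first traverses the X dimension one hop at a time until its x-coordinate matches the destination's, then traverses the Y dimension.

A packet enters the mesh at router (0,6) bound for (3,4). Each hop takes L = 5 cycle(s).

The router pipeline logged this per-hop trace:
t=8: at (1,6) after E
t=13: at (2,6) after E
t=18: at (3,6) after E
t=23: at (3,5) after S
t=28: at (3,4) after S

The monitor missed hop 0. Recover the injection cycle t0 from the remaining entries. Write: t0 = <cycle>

Hop 1 reached at cycle 8; hop k is at t0 + k·L.
t0 = cyc[1] − L = 8 − 5 = 3.

t0 = 3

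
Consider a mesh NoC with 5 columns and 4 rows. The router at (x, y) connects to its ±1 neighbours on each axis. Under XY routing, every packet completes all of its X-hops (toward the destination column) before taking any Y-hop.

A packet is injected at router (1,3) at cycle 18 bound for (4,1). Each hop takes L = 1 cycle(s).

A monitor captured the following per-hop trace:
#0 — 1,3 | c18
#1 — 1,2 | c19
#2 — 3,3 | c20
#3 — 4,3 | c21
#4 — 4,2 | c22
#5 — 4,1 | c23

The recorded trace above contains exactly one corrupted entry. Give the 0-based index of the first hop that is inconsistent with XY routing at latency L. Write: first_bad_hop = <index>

hop 1: step (+0,-1), +1 cyc — BAD: Y-move but x=1≠4

first_bad_hop = 1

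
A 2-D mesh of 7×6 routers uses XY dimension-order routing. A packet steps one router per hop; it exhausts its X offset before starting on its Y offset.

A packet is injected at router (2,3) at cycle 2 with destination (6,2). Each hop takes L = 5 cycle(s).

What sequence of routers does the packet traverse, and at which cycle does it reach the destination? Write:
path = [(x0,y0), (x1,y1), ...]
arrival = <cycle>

t=2: at (2,3)
t=7: at (3,3) after E
t=12: at (4,3) after E
t=17: at (5,3) after E
t=22: at (6,3) after E
t=27: at (6,2) after S

path = [(2,3), (3,3), (4,3), (5,3), (6,3), (6,2)]
arrival = 27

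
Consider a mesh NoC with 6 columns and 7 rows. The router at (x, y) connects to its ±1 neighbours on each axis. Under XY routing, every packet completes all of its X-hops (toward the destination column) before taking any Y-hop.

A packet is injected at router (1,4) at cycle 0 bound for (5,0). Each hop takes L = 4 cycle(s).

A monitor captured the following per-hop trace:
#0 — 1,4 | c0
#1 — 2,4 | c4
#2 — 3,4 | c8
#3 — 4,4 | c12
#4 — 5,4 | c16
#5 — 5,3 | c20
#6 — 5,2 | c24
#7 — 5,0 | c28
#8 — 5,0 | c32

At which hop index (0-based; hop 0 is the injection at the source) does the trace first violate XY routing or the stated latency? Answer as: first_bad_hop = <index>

  1: Δx=+1 Δy=+0 Δt=4 [ok]
  2: Δx=+1 Δy=+0 Δt=4 [ok]
  3: Δx=+1 Δy=+0 Δt=4 [ok]
  4: Δx=+1 Δy=+0 Δt=4 [ok]
  5: Δx=+0 Δy=-1 Δt=4 [ok]
  6: Δx=+0 Δy=-1 Δt=4 [ok]
  7: Δx=+0 Δy=-2 Δt=4 [BAD: non-unit step]

first_bad_hop = 7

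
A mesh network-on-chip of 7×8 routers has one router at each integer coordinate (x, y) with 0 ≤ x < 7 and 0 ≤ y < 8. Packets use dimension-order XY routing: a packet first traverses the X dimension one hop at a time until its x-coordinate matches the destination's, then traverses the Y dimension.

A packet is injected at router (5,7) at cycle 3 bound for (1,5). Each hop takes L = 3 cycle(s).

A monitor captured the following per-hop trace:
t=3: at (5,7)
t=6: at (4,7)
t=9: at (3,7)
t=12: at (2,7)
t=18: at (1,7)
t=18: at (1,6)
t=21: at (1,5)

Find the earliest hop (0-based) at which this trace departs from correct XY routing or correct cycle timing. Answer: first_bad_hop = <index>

first_bad_hop = 4

check 1→ d=(-1,0) cyc+3: ok
check 2→ d=(-1,0) cyc+3: ok
check 3→ d=(-1,0) cyc+3: ok
check 4→ d=(-1,0) cyc+6: BAD: Δcyc=6≠L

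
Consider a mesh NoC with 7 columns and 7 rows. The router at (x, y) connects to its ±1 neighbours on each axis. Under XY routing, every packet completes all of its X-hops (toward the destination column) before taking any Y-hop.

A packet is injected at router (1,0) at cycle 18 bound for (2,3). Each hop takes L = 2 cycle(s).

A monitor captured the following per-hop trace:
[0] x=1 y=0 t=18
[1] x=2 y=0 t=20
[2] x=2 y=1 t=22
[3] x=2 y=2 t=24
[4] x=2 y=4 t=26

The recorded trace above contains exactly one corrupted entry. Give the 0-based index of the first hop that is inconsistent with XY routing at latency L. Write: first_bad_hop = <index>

first_bad_hop = 4

  1: Δx=+1 Δy=+0 Δt=2 [ok]
  2: Δx=+0 Δy=+1 Δt=2 [ok]
  3: Δx=+0 Δy=+1 Δt=2 [ok]
  4: Δx=+0 Δy=+2 Δt=2 [BAD: non-unit step]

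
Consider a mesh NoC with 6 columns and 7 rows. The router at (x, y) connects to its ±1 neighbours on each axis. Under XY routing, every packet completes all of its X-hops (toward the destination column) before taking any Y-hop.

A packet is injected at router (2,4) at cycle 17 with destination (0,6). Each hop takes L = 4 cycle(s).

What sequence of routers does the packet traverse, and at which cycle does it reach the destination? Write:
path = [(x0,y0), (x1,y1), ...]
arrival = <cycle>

[0] x=2 y=4 t=17
[1] x=1 y=4 t=21 →W
[2] x=0 y=4 t=25 →W
[3] x=0 y=5 t=29 →N
[4] x=0 y=6 t=33 →N

path = [(2,4), (1,4), (0,4), (0,5), (0,6)]
arrival = 33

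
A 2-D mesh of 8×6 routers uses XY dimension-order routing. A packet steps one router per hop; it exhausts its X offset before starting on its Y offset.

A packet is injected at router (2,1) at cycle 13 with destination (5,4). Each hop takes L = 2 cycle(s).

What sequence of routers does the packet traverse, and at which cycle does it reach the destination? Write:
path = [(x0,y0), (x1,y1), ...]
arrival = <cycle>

path = [(2,1), (3,1), (4,1), (5,1), (5,2), (5,3), (5,4)]
arrival = 25

  0. router=(2,1) cycle=13 (inject)
  1. router=(3,1) cycle=15 dir=E
  2. router=(4,1) cycle=17 dir=E
  3. router=(5,1) cycle=19 dir=E
  4. router=(5,2) cycle=21 dir=N
  5. router=(5,3) cycle=23 dir=N
  6. router=(5,4) cycle=25 dir=N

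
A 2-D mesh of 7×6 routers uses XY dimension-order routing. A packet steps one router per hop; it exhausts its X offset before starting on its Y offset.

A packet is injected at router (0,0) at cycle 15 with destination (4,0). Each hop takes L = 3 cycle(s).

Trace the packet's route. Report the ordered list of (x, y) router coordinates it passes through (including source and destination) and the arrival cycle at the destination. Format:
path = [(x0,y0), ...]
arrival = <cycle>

path = [(0,0), (1,0), (2,0), (3,0), (4,0)]
arrival = 27

  0. router=(0,0) cycle=15 (inject)
  1. router=(1,0) cycle=18 dir=E
  2. router=(2,0) cycle=21 dir=E
  3. router=(3,0) cycle=24 dir=E
  4. router=(4,0) cycle=27 dir=E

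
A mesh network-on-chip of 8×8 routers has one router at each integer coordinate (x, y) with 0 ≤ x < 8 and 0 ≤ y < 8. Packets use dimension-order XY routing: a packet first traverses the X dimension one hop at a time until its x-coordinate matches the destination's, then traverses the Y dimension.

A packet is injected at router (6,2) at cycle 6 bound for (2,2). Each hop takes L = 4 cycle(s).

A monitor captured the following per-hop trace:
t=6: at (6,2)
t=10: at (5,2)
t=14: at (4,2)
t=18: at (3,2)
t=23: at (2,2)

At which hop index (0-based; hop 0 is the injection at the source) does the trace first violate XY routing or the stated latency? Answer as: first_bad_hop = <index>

first_bad_hop = 4

hop 1: step (-1,+0), +4 cyc — ok
hop 2: step (-1,+0), +4 cyc — ok
hop 3: step (-1,+0), +4 cyc — ok
hop 4: step (-1,+0), +5 cyc — BAD: Δcyc=5≠L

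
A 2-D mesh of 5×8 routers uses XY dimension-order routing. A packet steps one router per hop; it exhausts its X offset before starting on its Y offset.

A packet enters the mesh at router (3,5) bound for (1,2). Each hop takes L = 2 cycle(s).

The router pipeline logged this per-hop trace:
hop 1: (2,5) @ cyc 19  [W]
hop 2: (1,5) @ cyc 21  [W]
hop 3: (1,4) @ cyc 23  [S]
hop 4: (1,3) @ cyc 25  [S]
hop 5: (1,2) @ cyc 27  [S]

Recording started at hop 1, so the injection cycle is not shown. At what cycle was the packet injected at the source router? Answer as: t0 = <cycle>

cyc[1] = 19 and cyc[k] = t0 + k·L for every k.
Therefore t0 = 19 − L = 17.

t0 = 17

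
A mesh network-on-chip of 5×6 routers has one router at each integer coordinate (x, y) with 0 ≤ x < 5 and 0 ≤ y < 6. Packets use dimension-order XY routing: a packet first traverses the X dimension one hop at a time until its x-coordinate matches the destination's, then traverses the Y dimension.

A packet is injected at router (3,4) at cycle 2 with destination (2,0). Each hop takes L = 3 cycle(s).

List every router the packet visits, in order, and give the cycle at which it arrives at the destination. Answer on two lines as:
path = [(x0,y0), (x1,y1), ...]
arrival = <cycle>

path = [(3,4), (2,4), (2,3), (2,2), (2,1), (2,0)]
arrival = 17

src (3,4)  cyc=2
W→(2,4)  cyc=5
S→(2,3)  cyc=8
S→(2,2)  cyc=11
S→(2,1)  cyc=14
S→(2,0)  cyc=17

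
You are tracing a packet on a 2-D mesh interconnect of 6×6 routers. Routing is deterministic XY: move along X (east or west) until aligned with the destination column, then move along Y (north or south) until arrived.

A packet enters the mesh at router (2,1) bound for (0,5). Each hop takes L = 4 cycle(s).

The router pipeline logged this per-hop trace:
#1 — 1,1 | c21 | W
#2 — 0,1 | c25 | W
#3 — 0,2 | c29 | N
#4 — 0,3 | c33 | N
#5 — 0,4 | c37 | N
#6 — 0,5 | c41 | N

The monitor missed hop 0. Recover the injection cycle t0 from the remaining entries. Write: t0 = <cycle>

The first recorded entry is hop 1 at cycle 21.
So t0 = 21 − 1·4 = 17.

t0 = 17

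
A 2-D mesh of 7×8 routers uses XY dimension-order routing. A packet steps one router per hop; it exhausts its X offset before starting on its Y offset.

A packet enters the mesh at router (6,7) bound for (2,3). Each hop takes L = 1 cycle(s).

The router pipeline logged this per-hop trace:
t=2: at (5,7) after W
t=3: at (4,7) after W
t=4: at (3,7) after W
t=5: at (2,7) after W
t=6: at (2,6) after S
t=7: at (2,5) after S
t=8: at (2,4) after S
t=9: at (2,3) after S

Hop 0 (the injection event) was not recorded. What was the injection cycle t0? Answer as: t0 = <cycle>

t0 = 1

At hop 1 the cycle is 2; in general cyc_k = t0 + kL.
So t0 = 2 − 1·1 = 1.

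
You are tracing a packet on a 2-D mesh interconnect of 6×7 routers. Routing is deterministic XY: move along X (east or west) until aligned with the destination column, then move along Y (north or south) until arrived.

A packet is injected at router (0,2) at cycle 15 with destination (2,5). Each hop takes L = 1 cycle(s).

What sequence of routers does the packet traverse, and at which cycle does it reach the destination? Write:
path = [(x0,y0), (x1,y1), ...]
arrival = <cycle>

  0. router=(0,2) cycle=15 (inject)
  1. router=(1,2) cycle=16 dir=E
  2. router=(2,2) cycle=17 dir=E
  3. router=(2,3) cycle=18 dir=N
  4. router=(2,4) cycle=19 dir=N
  5. router=(2,5) cycle=20 dir=N

path = [(0,2), (1,2), (2,2), (2,3), (2,4), (2,5)]
arrival = 20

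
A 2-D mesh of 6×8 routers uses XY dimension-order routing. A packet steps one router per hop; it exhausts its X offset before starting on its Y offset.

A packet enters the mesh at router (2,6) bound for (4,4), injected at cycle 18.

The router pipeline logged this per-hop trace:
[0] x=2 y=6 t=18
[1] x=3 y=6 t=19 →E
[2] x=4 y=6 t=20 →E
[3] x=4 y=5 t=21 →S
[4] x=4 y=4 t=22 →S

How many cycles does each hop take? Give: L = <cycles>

L = 1

Δcyc across hop 0→1: 19 − 18 = 1.
Each hop adds L, hence L = 1.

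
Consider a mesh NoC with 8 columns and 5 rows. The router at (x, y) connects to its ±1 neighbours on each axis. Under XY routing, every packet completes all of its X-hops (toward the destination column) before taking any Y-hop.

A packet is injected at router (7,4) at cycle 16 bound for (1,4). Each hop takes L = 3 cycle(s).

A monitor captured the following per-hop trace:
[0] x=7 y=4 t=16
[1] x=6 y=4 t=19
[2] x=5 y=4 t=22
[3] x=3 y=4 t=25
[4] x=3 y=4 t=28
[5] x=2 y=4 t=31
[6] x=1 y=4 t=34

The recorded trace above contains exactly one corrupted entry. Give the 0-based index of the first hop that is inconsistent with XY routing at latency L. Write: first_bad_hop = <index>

first_bad_hop = 3

check 1→ d=(-1,0) cyc+3: ok
check 2→ d=(-1,0) cyc+3: ok
check 3→ d=(-2,0) cyc+3: BAD: non-unit step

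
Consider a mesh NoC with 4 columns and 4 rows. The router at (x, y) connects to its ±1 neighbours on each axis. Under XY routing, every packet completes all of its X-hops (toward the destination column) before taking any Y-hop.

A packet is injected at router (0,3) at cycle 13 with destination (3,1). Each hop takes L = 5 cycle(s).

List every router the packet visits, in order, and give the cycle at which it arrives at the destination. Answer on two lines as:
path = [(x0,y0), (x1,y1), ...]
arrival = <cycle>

  0. router=(0,3) cycle=13 (inject)
  1. router=(1,3) cycle=18 dir=E
  2. router=(2,3) cycle=23 dir=E
  3. router=(3,3) cycle=28 dir=E
  4. router=(3,2) cycle=33 dir=S
  5. router=(3,1) cycle=38 dir=S

path = [(0,3), (1,3), (2,3), (3,3), (3,2), (3,1)]
arrival = 38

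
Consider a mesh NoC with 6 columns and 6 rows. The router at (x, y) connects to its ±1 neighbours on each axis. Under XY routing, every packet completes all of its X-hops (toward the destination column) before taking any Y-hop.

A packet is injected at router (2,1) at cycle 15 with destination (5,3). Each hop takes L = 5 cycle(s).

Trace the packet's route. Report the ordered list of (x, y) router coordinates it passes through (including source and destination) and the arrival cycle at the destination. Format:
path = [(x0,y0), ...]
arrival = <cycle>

path = [(2,1), (3,1), (4,1), (5,1), (5,2), (5,3)]
arrival = 40

  0. router=(2,1) cycle=15 (inject)
  1. router=(3,1) cycle=20 dir=E
  2. router=(4,1) cycle=25 dir=E
  3. router=(5,1) cycle=30 dir=E
  4. router=(5,2) cycle=35 dir=N
  5. router=(5,3) cycle=40 dir=N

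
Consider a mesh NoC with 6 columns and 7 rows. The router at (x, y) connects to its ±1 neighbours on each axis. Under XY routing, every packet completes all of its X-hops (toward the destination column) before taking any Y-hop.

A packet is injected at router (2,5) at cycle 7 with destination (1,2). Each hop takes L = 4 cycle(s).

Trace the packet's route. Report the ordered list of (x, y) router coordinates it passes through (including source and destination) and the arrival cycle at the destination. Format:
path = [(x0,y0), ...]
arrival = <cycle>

src (2,5)  cyc=7
W→(1,5)  cyc=11
S→(1,4)  cyc=15
S→(1,3)  cyc=19
S→(1,2)  cyc=23

path = [(2,5), (1,5), (1,4), (1,3), (1,2)]
arrival = 23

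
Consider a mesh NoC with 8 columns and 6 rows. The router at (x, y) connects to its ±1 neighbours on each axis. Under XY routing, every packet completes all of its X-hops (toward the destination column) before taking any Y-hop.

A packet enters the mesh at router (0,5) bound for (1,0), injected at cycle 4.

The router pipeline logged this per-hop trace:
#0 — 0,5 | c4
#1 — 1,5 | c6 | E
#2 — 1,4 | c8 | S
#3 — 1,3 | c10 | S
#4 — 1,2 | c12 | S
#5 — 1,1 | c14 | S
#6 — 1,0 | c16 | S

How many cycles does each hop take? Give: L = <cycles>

L = 2

From hop 0 (4) to hop 1 (6): +2 cycles.
One hop costs L cycles, so L = 2.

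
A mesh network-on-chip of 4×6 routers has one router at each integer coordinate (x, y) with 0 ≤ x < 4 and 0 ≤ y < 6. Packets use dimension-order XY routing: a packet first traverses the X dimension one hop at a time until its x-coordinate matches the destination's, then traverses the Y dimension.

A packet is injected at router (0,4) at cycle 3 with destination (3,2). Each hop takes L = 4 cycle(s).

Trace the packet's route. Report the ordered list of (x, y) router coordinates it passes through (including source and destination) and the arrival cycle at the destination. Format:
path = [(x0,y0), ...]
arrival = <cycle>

  0. router=(0,4) cycle=3 (inject)
  1. router=(1,4) cycle=7 dir=E
  2. router=(2,4) cycle=11 dir=E
  3. router=(3,4) cycle=15 dir=E
  4. router=(3,3) cycle=19 dir=S
  5. router=(3,2) cycle=23 dir=S

path = [(0,4), (1,4), (2,4), (3,4), (3,3), (3,2)]
arrival = 23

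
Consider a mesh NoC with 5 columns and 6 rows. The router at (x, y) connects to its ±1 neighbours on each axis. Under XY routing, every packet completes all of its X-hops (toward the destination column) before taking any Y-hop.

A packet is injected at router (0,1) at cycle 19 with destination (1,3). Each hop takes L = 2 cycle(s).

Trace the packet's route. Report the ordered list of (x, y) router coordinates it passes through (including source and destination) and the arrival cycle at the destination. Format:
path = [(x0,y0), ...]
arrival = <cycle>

path = [(0,1), (1,1), (1,2), (1,3)]
arrival = 25

  0. router=(0,1) cycle=19 (inject)
  1. router=(1,1) cycle=21 dir=E
  2. router=(1,2) cycle=23 dir=N
  3. router=(1,3) cycle=25 dir=N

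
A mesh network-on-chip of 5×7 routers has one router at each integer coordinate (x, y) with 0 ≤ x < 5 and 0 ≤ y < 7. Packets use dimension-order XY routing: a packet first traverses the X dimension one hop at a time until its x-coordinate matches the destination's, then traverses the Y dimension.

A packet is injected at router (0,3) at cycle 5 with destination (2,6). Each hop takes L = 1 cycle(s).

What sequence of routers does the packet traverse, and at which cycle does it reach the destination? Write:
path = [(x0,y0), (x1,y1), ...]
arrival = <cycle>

t=5: at (0,3)
t=6: at (1,3) after E
t=7: at (2,3) after E
t=8: at (2,4) after N
t=9: at (2,5) after N
t=10: at (2,6) after N

path = [(0,3), (1,3), (2,3), (2,4), (2,5), (2,6)]
arrival = 10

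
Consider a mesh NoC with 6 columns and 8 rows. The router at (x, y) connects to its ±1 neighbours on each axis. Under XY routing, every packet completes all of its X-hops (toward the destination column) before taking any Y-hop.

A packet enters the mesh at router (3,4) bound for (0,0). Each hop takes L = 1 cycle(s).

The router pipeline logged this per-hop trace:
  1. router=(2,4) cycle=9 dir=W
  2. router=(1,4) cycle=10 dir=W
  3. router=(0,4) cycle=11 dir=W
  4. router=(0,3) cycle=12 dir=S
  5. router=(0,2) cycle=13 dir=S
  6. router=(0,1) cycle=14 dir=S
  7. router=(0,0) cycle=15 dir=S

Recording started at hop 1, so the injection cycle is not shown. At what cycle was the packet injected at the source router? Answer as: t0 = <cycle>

At hop 1 the cycle is 9; in general cyc_k = t0 + kL.
t0 = cyc[1] − L = 9 − 1 = 8.

t0 = 8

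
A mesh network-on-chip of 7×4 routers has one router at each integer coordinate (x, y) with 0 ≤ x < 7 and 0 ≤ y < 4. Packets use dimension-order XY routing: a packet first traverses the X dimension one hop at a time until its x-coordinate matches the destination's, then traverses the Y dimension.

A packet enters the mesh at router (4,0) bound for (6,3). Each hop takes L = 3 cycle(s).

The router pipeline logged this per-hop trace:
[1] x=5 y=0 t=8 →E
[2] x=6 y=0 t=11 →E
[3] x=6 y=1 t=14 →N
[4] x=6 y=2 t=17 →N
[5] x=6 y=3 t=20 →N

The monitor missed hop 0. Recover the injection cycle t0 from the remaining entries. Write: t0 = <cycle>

cyc[1] = 8 and cyc[k] = t0 + k·L for every k.
Therefore t0 = 8 − L = 5.

t0 = 5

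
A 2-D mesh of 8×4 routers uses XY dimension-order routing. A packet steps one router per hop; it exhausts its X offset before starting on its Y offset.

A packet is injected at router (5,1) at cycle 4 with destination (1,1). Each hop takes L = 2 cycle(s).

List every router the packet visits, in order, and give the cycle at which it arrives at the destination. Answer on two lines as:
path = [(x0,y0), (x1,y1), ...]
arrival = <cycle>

path = [(5,1), (4,1), (3,1), (2,1), (1,1)]
arrival = 12

  0. router=(5,1) cycle=4 (inject)
  1. router=(4,1) cycle=6 dir=W
  2. router=(3,1) cycle=8 dir=W
  3. router=(2,1) cycle=10 dir=W
  4. router=(1,1) cycle=12 dir=W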